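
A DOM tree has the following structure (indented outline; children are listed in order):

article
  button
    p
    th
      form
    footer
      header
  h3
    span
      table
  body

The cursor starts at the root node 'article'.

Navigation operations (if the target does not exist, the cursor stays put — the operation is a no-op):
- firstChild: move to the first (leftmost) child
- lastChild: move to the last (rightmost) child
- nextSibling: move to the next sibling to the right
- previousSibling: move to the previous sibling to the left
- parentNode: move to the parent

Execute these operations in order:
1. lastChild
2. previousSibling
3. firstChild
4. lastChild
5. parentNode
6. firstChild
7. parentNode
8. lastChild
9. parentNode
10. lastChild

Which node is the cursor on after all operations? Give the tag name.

Answer: table

Derivation:
After 1 (lastChild): body
After 2 (previousSibling): h3
After 3 (firstChild): span
After 4 (lastChild): table
After 5 (parentNode): span
After 6 (firstChild): table
After 7 (parentNode): span
After 8 (lastChild): table
After 9 (parentNode): span
After 10 (lastChild): table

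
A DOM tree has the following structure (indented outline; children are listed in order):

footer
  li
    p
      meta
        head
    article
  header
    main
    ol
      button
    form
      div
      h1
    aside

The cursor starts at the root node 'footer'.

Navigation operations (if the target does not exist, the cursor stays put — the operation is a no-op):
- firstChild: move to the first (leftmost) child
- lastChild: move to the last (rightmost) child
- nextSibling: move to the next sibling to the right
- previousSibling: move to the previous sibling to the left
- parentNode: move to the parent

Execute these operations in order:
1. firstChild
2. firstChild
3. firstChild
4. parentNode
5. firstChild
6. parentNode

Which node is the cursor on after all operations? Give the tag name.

Answer: p

Derivation:
After 1 (firstChild): li
After 2 (firstChild): p
After 3 (firstChild): meta
After 4 (parentNode): p
After 5 (firstChild): meta
After 6 (parentNode): p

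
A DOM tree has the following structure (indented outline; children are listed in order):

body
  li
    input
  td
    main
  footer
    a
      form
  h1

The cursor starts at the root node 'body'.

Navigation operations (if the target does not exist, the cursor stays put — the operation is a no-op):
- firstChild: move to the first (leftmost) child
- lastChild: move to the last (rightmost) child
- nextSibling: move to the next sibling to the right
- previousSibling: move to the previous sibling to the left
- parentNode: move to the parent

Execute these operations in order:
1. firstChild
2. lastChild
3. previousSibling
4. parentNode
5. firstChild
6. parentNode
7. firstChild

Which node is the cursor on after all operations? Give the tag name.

Answer: input

Derivation:
After 1 (firstChild): li
After 2 (lastChild): input
After 3 (previousSibling): input (no-op, stayed)
After 4 (parentNode): li
After 5 (firstChild): input
After 6 (parentNode): li
After 7 (firstChild): input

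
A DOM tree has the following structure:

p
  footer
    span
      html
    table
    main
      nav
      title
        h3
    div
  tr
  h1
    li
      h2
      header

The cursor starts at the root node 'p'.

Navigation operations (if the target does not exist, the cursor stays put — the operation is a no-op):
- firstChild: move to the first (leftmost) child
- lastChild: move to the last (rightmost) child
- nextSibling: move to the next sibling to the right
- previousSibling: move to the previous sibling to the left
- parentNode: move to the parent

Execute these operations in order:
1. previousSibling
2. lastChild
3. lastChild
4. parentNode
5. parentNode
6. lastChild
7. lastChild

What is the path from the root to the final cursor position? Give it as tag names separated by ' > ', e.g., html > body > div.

After 1 (previousSibling): p (no-op, stayed)
After 2 (lastChild): h1
After 3 (lastChild): li
After 4 (parentNode): h1
After 5 (parentNode): p
After 6 (lastChild): h1
After 7 (lastChild): li

Answer: p > h1 > li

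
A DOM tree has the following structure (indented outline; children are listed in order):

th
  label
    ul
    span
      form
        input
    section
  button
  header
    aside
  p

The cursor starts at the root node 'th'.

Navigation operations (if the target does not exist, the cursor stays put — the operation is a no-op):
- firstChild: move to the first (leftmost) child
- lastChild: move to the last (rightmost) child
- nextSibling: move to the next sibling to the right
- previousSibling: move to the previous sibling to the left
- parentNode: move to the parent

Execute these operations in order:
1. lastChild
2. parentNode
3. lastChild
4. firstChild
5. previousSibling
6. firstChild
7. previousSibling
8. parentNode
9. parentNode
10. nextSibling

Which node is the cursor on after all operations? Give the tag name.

Answer: th

Derivation:
After 1 (lastChild): p
After 2 (parentNode): th
After 3 (lastChild): p
After 4 (firstChild): p (no-op, stayed)
After 5 (previousSibling): header
After 6 (firstChild): aside
After 7 (previousSibling): aside (no-op, stayed)
After 8 (parentNode): header
After 9 (parentNode): th
After 10 (nextSibling): th (no-op, stayed)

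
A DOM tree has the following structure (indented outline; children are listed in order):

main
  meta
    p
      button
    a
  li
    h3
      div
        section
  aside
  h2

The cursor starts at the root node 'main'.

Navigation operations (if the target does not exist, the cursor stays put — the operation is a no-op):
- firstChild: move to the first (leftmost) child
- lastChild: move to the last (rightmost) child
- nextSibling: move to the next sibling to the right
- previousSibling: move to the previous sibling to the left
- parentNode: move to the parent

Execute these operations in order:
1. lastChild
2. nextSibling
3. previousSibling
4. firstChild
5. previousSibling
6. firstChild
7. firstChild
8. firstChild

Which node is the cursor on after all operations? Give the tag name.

Answer: section

Derivation:
After 1 (lastChild): h2
After 2 (nextSibling): h2 (no-op, stayed)
After 3 (previousSibling): aside
After 4 (firstChild): aside (no-op, stayed)
After 5 (previousSibling): li
After 6 (firstChild): h3
After 7 (firstChild): div
After 8 (firstChild): section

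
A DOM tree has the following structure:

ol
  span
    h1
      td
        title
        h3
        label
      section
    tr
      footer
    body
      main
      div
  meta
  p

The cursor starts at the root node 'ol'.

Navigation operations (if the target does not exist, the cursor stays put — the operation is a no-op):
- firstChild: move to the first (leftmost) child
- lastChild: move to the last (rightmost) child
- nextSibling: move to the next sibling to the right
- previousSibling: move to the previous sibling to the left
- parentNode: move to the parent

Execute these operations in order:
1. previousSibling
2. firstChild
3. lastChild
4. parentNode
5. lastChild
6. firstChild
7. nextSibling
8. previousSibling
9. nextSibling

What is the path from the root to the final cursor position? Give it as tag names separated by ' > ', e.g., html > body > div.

After 1 (previousSibling): ol (no-op, stayed)
After 2 (firstChild): span
After 3 (lastChild): body
After 4 (parentNode): span
After 5 (lastChild): body
After 6 (firstChild): main
After 7 (nextSibling): div
After 8 (previousSibling): main
After 9 (nextSibling): div

Answer: ol > span > body > div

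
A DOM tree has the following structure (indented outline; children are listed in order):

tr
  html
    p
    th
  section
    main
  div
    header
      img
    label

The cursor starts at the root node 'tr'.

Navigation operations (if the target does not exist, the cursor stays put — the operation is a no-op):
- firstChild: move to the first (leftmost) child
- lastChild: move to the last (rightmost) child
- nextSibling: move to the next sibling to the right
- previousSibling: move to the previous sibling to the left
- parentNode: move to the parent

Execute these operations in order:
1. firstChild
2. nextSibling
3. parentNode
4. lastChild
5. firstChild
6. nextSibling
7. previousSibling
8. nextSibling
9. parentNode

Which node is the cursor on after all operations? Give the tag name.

Answer: div

Derivation:
After 1 (firstChild): html
After 2 (nextSibling): section
After 3 (parentNode): tr
After 4 (lastChild): div
After 5 (firstChild): header
After 6 (nextSibling): label
After 7 (previousSibling): header
After 8 (nextSibling): label
After 9 (parentNode): div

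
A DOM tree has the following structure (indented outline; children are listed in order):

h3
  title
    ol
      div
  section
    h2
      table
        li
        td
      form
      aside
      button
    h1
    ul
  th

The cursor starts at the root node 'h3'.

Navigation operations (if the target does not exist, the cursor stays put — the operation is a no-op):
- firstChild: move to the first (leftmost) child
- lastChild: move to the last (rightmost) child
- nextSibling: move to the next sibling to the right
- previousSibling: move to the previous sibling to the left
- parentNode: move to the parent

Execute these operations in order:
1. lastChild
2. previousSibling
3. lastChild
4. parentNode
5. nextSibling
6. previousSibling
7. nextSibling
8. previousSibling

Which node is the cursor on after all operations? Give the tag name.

Answer: section

Derivation:
After 1 (lastChild): th
After 2 (previousSibling): section
After 3 (lastChild): ul
After 4 (parentNode): section
After 5 (nextSibling): th
After 6 (previousSibling): section
After 7 (nextSibling): th
After 8 (previousSibling): section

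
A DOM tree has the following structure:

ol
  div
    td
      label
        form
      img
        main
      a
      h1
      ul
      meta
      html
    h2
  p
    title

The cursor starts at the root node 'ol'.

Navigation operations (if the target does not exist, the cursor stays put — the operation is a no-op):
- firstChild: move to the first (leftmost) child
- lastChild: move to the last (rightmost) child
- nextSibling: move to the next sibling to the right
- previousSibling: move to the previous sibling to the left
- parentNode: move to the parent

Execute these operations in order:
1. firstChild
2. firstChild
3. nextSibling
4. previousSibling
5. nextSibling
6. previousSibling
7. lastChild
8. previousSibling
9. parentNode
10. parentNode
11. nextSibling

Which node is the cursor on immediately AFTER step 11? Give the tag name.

Answer: p

Derivation:
After 1 (firstChild): div
After 2 (firstChild): td
After 3 (nextSibling): h2
After 4 (previousSibling): td
After 5 (nextSibling): h2
After 6 (previousSibling): td
After 7 (lastChild): html
After 8 (previousSibling): meta
After 9 (parentNode): td
After 10 (parentNode): div
After 11 (nextSibling): p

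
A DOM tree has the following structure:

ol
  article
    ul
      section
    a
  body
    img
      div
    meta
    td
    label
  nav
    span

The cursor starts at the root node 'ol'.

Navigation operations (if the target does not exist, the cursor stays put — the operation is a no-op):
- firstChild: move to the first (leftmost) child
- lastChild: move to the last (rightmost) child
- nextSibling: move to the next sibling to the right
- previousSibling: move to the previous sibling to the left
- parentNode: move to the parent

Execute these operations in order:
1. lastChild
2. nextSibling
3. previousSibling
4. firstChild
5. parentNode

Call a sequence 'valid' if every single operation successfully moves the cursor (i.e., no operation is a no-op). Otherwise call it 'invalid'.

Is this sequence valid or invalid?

After 1 (lastChild): nav
After 2 (nextSibling): nav (no-op, stayed)
After 3 (previousSibling): body
After 4 (firstChild): img
After 5 (parentNode): body

Answer: invalid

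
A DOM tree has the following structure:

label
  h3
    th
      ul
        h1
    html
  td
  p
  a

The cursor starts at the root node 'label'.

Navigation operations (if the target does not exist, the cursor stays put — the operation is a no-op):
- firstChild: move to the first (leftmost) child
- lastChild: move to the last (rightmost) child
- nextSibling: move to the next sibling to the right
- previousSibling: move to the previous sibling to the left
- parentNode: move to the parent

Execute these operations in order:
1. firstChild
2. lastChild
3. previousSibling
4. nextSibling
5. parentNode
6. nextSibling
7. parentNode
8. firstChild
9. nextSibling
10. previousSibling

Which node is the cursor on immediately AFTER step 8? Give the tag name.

Answer: h3

Derivation:
After 1 (firstChild): h3
After 2 (lastChild): html
After 3 (previousSibling): th
After 4 (nextSibling): html
After 5 (parentNode): h3
After 6 (nextSibling): td
After 7 (parentNode): label
After 8 (firstChild): h3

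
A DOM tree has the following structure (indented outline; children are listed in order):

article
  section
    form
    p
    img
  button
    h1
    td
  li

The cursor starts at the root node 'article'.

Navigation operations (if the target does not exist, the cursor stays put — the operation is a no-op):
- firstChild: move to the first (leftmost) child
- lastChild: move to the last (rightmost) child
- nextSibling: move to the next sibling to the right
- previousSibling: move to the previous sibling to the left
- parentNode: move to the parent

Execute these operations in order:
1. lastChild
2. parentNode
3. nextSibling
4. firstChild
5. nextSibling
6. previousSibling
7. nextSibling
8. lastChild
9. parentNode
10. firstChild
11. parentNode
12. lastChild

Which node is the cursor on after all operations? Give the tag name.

Answer: td

Derivation:
After 1 (lastChild): li
After 2 (parentNode): article
After 3 (nextSibling): article (no-op, stayed)
After 4 (firstChild): section
After 5 (nextSibling): button
After 6 (previousSibling): section
After 7 (nextSibling): button
After 8 (lastChild): td
After 9 (parentNode): button
After 10 (firstChild): h1
After 11 (parentNode): button
After 12 (lastChild): td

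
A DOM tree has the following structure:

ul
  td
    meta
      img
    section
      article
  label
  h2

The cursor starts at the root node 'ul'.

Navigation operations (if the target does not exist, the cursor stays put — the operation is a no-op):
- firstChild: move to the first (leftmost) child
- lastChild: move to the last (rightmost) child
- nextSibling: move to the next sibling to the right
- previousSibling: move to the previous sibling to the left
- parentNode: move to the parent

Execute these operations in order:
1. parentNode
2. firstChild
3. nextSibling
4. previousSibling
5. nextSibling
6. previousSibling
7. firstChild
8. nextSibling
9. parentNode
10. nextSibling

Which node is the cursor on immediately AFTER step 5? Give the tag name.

After 1 (parentNode): ul (no-op, stayed)
After 2 (firstChild): td
After 3 (nextSibling): label
After 4 (previousSibling): td
After 5 (nextSibling): label

Answer: label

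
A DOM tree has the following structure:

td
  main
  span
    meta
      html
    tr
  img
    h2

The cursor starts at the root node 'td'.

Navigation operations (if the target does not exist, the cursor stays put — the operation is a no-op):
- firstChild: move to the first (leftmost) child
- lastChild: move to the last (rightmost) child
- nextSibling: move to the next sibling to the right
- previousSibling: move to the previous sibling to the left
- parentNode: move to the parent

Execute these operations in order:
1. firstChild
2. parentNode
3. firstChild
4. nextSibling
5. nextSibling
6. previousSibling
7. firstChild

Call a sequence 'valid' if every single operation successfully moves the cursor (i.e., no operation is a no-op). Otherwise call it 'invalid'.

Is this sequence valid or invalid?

After 1 (firstChild): main
After 2 (parentNode): td
After 3 (firstChild): main
After 4 (nextSibling): span
After 5 (nextSibling): img
After 6 (previousSibling): span
After 7 (firstChild): meta

Answer: valid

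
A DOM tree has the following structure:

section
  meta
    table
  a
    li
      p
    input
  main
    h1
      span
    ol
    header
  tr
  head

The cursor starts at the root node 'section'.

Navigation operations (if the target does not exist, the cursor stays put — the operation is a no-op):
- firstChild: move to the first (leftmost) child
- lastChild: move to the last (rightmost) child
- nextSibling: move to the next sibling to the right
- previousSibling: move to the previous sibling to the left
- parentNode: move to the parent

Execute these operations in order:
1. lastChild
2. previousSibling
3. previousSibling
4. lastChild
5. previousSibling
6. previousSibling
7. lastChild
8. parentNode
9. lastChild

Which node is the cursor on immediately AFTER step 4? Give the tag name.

Answer: header

Derivation:
After 1 (lastChild): head
After 2 (previousSibling): tr
After 3 (previousSibling): main
After 4 (lastChild): header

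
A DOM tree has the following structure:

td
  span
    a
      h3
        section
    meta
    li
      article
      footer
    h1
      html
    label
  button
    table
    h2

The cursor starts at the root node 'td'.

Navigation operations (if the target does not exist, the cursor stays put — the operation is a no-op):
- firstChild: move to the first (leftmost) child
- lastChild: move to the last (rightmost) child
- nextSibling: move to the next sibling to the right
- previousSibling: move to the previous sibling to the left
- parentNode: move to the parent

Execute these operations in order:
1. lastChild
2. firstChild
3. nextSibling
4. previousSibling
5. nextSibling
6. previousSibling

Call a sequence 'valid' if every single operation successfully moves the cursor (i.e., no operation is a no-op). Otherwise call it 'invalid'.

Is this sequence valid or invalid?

After 1 (lastChild): button
After 2 (firstChild): table
After 3 (nextSibling): h2
After 4 (previousSibling): table
After 5 (nextSibling): h2
After 6 (previousSibling): table

Answer: valid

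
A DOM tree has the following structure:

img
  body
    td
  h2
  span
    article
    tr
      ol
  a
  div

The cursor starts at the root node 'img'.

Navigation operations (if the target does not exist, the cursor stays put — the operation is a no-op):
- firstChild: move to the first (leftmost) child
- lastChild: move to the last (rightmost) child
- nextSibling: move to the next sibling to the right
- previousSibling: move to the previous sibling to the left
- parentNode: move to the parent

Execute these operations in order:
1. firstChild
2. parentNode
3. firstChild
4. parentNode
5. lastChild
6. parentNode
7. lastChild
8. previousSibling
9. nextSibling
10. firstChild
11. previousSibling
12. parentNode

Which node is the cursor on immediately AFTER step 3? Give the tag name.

Answer: body

Derivation:
After 1 (firstChild): body
After 2 (parentNode): img
After 3 (firstChild): body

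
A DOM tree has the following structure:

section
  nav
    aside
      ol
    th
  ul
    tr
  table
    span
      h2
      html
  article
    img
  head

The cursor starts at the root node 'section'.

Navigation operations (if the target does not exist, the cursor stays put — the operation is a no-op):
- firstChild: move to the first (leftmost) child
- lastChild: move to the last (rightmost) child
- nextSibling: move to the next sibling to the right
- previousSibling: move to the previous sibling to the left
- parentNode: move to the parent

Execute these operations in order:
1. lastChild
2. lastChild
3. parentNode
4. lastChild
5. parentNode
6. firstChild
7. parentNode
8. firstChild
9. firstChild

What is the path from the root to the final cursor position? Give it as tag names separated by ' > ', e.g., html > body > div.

Answer: section > nav > aside

Derivation:
After 1 (lastChild): head
After 2 (lastChild): head (no-op, stayed)
After 3 (parentNode): section
After 4 (lastChild): head
After 5 (parentNode): section
After 6 (firstChild): nav
After 7 (parentNode): section
After 8 (firstChild): nav
After 9 (firstChild): aside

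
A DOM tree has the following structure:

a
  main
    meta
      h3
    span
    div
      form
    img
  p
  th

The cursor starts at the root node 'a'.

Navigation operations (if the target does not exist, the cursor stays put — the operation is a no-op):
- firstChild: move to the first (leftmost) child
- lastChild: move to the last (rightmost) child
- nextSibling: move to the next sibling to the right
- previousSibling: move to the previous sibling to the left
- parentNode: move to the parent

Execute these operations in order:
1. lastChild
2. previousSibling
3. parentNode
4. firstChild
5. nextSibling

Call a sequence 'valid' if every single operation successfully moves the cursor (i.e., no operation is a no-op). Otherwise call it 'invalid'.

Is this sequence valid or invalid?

Answer: valid

Derivation:
After 1 (lastChild): th
After 2 (previousSibling): p
After 3 (parentNode): a
After 4 (firstChild): main
After 5 (nextSibling): p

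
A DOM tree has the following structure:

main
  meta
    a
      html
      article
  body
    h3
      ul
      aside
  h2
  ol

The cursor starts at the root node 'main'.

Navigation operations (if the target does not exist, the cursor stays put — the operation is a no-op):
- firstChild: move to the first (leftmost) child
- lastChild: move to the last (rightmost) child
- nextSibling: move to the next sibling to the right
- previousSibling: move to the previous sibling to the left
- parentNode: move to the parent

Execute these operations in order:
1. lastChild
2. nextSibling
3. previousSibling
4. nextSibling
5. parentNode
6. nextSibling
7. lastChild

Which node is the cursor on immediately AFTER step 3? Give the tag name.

Answer: h2

Derivation:
After 1 (lastChild): ol
After 2 (nextSibling): ol (no-op, stayed)
After 3 (previousSibling): h2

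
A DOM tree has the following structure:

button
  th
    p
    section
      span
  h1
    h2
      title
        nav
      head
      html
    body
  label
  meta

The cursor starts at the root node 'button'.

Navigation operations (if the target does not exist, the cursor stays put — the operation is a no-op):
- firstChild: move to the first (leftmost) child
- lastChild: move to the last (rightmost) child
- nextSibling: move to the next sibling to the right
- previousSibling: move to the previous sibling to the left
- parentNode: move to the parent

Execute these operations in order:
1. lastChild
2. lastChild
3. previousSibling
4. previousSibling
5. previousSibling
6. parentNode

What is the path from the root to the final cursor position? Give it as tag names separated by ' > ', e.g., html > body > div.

After 1 (lastChild): meta
After 2 (lastChild): meta (no-op, stayed)
After 3 (previousSibling): label
After 4 (previousSibling): h1
After 5 (previousSibling): th
After 6 (parentNode): button

Answer: button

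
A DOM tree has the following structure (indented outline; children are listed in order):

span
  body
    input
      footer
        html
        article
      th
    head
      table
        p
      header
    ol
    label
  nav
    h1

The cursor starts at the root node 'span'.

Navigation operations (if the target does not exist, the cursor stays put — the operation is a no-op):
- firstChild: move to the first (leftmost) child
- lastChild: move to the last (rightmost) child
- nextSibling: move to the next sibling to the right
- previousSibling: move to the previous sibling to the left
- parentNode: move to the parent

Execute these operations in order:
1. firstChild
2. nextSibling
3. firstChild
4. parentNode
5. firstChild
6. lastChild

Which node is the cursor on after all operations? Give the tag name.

Answer: h1

Derivation:
After 1 (firstChild): body
After 2 (nextSibling): nav
After 3 (firstChild): h1
After 4 (parentNode): nav
After 5 (firstChild): h1
After 6 (lastChild): h1 (no-op, stayed)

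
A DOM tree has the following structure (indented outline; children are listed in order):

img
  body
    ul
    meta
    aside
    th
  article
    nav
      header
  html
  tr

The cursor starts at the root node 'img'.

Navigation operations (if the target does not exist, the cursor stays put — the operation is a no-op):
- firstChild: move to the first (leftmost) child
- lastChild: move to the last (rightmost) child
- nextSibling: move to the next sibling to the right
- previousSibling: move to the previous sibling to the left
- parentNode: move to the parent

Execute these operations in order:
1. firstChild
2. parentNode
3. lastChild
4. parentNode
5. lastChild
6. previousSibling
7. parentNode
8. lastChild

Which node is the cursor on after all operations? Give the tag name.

After 1 (firstChild): body
After 2 (parentNode): img
After 3 (lastChild): tr
After 4 (parentNode): img
After 5 (lastChild): tr
After 6 (previousSibling): html
After 7 (parentNode): img
After 8 (lastChild): tr

Answer: tr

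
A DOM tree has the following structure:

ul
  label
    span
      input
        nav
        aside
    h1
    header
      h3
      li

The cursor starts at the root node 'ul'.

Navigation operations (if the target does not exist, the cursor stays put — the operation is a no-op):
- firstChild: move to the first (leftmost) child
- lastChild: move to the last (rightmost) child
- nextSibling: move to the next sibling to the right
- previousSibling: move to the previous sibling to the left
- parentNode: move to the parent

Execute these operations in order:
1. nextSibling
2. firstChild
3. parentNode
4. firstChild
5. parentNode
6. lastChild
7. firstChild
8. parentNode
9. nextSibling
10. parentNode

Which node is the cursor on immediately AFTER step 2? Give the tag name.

After 1 (nextSibling): ul (no-op, stayed)
After 2 (firstChild): label

Answer: label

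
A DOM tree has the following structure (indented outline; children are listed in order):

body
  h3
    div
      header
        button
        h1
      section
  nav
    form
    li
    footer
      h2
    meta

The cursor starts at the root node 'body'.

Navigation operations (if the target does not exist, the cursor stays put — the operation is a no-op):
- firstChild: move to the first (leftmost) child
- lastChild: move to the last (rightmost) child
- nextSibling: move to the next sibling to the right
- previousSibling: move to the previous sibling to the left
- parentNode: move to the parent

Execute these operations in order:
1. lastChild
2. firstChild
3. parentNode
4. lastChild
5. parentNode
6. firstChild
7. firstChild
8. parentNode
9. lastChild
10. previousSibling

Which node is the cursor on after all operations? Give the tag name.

After 1 (lastChild): nav
After 2 (firstChild): form
After 3 (parentNode): nav
After 4 (lastChild): meta
After 5 (parentNode): nav
After 6 (firstChild): form
After 7 (firstChild): form (no-op, stayed)
After 8 (parentNode): nav
After 9 (lastChild): meta
After 10 (previousSibling): footer

Answer: footer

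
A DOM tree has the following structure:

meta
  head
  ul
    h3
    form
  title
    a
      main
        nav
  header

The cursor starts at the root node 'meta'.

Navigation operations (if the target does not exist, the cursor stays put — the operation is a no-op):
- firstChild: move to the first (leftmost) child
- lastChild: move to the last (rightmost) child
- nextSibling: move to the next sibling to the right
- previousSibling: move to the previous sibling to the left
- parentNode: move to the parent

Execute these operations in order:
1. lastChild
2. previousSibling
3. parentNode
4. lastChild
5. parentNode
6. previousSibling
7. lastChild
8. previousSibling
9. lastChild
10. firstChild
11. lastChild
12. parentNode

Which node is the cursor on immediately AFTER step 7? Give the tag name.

After 1 (lastChild): header
After 2 (previousSibling): title
After 3 (parentNode): meta
After 4 (lastChild): header
After 5 (parentNode): meta
After 6 (previousSibling): meta (no-op, stayed)
After 7 (lastChild): header

Answer: header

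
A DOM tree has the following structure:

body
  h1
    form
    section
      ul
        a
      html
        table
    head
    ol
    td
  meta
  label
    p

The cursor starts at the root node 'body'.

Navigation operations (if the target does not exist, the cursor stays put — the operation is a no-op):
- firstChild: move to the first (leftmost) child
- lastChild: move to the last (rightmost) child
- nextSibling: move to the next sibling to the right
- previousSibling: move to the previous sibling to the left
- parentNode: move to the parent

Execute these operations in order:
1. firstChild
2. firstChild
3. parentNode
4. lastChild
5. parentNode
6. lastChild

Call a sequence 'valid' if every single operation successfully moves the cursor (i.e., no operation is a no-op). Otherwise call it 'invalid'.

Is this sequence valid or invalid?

After 1 (firstChild): h1
After 2 (firstChild): form
After 3 (parentNode): h1
After 4 (lastChild): td
After 5 (parentNode): h1
After 6 (lastChild): td

Answer: valid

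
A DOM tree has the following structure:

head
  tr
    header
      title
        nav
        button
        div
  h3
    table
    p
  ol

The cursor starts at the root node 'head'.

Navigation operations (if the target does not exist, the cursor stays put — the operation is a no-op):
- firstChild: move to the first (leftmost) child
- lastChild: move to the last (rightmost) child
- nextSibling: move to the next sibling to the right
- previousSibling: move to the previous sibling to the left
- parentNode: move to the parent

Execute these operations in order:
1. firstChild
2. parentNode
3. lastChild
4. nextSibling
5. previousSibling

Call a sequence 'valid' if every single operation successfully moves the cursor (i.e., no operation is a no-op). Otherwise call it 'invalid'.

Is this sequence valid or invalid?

After 1 (firstChild): tr
After 2 (parentNode): head
After 3 (lastChild): ol
After 4 (nextSibling): ol (no-op, stayed)
After 5 (previousSibling): h3

Answer: invalid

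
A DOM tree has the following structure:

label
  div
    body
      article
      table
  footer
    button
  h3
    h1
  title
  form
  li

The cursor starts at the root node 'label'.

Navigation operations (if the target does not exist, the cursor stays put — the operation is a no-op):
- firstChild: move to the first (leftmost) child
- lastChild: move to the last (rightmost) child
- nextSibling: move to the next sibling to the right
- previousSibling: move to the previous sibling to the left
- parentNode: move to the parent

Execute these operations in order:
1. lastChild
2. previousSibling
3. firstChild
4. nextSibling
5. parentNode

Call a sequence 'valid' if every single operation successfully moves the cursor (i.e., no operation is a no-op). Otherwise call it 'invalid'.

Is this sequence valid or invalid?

After 1 (lastChild): li
After 2 (previousSibling): form
After 3 (firstChild): form (no-op, stayed)
After 4 (nextSibling): li
After 5 (parentNode): label

Answer: invalid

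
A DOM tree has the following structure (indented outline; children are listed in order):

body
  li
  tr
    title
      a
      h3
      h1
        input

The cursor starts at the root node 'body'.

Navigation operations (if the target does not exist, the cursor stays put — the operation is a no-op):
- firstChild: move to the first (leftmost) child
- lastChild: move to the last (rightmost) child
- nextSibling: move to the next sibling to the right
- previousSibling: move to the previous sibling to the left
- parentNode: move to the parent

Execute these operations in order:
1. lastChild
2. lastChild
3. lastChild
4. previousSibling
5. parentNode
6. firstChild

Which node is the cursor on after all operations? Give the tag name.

After 1 (lastChild): tr
After 2 (lastChild): title
After 3 (lastChild): h1
After 4 (previousSibling): h3
After 5 (parentNode): title
After 6 (firstChild): a

Answer: a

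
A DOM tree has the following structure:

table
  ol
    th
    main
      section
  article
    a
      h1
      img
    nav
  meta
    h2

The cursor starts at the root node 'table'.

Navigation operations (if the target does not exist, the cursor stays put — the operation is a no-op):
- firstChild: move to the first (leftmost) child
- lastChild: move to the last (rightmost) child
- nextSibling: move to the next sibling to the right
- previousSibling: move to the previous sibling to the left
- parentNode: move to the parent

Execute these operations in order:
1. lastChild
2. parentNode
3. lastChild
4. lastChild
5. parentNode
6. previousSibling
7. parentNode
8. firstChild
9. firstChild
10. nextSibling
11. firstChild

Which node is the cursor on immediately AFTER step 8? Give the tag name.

After 1 (lastChild): meta
After 2 (parentNode): table
After 3 (lastChild): meta
After 4 (lastChild): h2
After 5 (parentNode): meta
After 6 (previousSibling): article
After 7 (parentNode): table
After 8 (firstChild): ol

Answer: ol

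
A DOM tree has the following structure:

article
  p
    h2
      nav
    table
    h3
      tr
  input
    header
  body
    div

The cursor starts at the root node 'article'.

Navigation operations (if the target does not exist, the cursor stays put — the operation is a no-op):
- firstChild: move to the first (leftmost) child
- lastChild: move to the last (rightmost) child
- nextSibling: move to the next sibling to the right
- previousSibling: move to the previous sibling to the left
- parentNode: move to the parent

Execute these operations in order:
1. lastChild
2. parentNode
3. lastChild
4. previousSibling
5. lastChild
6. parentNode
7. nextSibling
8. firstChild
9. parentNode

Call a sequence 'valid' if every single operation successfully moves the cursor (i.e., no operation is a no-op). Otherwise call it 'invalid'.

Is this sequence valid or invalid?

After 1 (lastChild): body
After 2 (parentNode): article
After 3 (lastChild): body
After 4 (previousSibling): input
After 5 (lastChild): header
After 6 (parentNode): input
After 7 (nextSibling): body
After 8 (firstChild): div
After 9 (parentNode): body

Answer: valid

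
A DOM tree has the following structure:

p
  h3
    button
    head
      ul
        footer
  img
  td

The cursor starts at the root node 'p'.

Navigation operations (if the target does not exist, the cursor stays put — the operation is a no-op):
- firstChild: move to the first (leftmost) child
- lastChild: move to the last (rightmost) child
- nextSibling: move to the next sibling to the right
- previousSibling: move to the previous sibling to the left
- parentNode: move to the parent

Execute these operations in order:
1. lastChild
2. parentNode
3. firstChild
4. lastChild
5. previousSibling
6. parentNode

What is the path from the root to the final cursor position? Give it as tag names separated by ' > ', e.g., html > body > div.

Answer: p > h3

Derivation:
After 1 (lastChild): td
After 2 (parentNode): p
After 3 (firstChild): h3
After 4 (lastChild): head
After 5 (previousSibling): button
After 6 (parentNode): h3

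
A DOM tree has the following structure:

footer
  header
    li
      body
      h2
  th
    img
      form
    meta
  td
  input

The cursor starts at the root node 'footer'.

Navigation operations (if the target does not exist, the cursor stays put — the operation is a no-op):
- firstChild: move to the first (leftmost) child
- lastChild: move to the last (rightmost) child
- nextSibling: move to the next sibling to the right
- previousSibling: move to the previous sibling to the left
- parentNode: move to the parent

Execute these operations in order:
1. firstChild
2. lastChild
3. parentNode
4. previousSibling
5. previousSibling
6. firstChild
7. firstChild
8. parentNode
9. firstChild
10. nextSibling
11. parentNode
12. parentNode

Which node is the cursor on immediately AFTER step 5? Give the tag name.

Answer: header

Derivation:
After 1 (firstChild): header
After 2 (lastChild): li
After 3 (parentNode): header
After 4 (previousSibling): header (no-op, stayed)
After 5 (previousSibling): header (no-op, stayed)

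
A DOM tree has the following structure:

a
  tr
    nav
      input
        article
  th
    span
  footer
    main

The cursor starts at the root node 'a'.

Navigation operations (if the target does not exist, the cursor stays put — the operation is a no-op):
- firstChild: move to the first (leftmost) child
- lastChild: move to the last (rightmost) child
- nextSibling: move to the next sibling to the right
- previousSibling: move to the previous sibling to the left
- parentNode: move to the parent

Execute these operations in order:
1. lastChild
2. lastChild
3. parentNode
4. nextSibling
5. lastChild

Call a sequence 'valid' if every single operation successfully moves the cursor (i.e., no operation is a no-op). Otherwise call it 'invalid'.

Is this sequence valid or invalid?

After 1 (lastChild): footer
After 2 (lastChild): main
After 3 (parentNode): footer
After 4 (nextSibling): footer (no-op, stayed)
After 5 (lastChild): main

Answer: invalid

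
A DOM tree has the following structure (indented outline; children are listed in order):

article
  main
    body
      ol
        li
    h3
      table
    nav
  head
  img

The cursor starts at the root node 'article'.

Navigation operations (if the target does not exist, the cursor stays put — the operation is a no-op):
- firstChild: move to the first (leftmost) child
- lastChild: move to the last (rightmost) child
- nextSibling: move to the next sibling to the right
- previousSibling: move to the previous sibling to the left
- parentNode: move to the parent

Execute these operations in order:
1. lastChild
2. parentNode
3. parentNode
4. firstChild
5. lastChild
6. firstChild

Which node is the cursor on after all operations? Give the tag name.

After 1 (lastChild): img
After 2 (parentNode): article
After 3 (parentNode): article (no-op, stayed)
After 4 (firstChild): main
After 5 (lastChild): nav
After 6 (firstChild): nav (no-op, stayed)

Answer: nav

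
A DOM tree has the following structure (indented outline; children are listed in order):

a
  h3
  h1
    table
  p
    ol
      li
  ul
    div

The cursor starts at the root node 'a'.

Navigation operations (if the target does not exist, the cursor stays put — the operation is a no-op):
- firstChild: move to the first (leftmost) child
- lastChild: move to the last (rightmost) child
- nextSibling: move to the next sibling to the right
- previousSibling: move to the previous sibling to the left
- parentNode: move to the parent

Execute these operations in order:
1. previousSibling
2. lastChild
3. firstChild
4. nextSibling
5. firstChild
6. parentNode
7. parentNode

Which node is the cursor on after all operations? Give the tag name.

Answer: a

Derivation:
After 1 (previousSibling): a (no-op, stayed)
After 2 (lastChild): ul
After 3 (firstChild): div
After 4 (nextSibling): div (no-op, stayed)
After 5 (firstChild): div (no-op, stayed)
After 6 (parentNode): ul
After 7 (parentNode): a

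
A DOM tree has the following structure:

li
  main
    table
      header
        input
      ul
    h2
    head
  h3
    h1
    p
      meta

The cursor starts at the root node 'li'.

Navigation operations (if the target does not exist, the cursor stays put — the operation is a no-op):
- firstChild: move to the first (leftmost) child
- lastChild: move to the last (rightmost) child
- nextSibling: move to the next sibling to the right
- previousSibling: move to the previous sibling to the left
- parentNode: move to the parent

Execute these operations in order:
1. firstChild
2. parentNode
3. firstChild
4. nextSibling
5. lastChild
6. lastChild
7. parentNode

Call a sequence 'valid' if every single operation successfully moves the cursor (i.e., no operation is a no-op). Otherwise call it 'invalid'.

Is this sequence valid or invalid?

After 1 (firstChild): main
After 2 (parentNode): li
After 3 (firstChild): main
After 4 (nextSibling): h3
After 5 (lastChild): p
After 6 (lastChild): meta
After 7 (parentNode): p

Answer: valid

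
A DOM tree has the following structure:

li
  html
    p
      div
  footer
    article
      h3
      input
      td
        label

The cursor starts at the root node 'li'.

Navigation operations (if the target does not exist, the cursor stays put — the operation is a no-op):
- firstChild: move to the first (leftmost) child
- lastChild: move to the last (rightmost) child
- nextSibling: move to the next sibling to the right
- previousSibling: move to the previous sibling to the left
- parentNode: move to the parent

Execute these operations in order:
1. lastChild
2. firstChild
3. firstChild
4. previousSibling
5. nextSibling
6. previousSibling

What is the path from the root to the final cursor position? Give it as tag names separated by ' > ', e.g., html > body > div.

After 1 (lastChild): footer
After 2 (firstChild): article
After 3 (firstChild): h3
After 4 (previousSibling): h3 (no-op, stayed)
After 5 (nextSibling): input
After 6 (previousSibling): h3

Answer: li > footer > article > h3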